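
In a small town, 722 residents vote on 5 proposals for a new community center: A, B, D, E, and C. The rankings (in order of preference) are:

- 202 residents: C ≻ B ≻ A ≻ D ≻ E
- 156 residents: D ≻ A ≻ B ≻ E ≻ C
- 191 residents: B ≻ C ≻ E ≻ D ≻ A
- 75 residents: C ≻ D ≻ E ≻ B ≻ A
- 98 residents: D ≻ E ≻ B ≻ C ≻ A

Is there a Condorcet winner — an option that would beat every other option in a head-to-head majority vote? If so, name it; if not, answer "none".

B vs A: 566–156 for B.
B vs D: 393–329 for B.
B vs E: 549–173 for B.
B vs C: 445–277 for B.
B beats every other option head-to-head.

B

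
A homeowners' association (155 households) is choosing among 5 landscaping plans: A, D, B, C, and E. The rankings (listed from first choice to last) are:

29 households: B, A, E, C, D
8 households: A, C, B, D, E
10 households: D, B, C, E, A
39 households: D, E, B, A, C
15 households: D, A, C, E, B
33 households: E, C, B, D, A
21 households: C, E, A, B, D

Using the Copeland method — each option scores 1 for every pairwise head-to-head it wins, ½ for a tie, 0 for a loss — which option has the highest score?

A: beats C; loses to D, B, and E → score 1.
D: beats A; loses to B, C, and E → score 1.
B: beats A, D, and C; loses to E → score 3.
C: beats D; loses to A, B, and E → score 1.
E: beats A, D, B, and C → score 4.
E has the best pairwise record.

E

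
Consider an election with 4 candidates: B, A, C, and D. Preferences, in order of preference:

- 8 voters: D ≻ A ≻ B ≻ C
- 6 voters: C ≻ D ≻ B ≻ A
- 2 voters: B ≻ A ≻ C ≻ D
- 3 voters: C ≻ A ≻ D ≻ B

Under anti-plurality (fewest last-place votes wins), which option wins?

D

Last-place votes: B 3, A 6, C 8, D 2.
D is ranked last by the fewest voters, so D wins.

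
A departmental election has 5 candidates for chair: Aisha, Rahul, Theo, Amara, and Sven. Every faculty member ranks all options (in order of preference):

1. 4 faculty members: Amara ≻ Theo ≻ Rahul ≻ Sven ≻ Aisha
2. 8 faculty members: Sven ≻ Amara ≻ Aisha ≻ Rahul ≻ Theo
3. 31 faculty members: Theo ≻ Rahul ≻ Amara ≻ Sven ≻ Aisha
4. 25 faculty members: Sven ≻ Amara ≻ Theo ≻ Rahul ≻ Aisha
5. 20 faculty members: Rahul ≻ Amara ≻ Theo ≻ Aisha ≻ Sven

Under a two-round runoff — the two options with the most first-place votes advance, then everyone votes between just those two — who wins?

Round 1 first-place votes: Aisha 0, Rahul 20, Theo 31, Amara 4, Sven 33.
Sven and Theo advance.
Runoff: Sven is preferred to Theo by 33 voters; Theo by 55.
Theo wins the runoff.

Theo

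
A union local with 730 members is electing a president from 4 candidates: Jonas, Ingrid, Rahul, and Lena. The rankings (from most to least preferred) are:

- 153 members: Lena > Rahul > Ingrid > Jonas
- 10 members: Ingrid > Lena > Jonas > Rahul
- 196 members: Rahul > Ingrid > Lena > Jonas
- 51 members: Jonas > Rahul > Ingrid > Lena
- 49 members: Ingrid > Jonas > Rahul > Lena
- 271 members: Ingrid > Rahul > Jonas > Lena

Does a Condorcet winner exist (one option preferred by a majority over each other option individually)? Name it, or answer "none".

Rahul vs Jonas: 620–110 for Rahul.
Rahul vs Ingrid: 400–330 for Rahul.
Rahul vs Lena: 567–163 for Rahul.
Rahul beats every other option head-to-head.

Rahul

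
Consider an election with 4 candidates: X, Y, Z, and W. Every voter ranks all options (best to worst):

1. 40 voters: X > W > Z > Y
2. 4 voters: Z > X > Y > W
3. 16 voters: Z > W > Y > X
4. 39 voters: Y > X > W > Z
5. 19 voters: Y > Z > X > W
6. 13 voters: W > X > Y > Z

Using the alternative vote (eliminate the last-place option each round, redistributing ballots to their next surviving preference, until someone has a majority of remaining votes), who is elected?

Round 1: X 40, Y 58, Z 20, W 13. Eliminate W.
Round 2: X 53, Y 58, Z 20. Eliminate Z.
Round 3: X 57, Y 74. Y has a majority.

Y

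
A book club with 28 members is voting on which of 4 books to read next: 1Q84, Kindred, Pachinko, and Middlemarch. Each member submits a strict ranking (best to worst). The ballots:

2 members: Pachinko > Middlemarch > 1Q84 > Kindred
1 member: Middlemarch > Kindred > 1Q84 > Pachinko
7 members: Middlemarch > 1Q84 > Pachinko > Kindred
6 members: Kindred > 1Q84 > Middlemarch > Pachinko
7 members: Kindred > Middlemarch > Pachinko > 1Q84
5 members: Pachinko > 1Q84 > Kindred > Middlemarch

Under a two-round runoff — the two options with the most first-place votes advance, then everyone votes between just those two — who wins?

Kindred

Round 1 first-place votes: 1Q84 0, Kindred 13, Pachinko 7, Middlemarch 8.
Kindred and Middlemarch advance.
Runoff: Kindred is preferred to Middlemarch by 18 voters; Middlemarch by 10.
Kindred wins the runoff.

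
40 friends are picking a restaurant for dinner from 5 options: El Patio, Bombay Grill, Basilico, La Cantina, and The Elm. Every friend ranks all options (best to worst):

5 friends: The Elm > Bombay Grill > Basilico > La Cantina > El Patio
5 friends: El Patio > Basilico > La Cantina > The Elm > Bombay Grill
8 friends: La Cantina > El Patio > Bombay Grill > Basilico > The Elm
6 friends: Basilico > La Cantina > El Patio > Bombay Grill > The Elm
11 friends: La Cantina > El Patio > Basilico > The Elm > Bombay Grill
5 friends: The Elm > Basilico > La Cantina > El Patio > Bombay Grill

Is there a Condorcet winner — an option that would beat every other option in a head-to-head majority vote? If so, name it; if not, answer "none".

none

Checking pairwise contests:
La Cantina beats El Patio 35–5.
El Patio beats Bombay Grill 35–5.
El Patio beats Basilico 24–16.
Basilico beats La Cantina 21–19.
El Patio beats The Elm 30–10.
Every option loses at least one head-to-head, so there is no Condorcet winner.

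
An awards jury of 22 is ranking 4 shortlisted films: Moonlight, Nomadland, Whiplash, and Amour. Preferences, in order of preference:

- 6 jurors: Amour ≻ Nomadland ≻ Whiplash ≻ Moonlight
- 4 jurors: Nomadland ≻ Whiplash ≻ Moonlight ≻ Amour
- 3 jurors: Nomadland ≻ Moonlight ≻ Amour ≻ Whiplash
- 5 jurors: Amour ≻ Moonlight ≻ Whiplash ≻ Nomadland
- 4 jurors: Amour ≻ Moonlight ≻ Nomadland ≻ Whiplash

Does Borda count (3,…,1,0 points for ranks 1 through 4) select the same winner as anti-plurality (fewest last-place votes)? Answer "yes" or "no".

yes

Borda — scores: Moonlight 28, Nomadland 37, Whiplash 19, Amour 48. Winner: Amour.
Anti-plurality — last-place votes: Moonlight 6, Nomadland 5, Whiplash 7, Amour 4. Winner: Amour.
The two methods agree.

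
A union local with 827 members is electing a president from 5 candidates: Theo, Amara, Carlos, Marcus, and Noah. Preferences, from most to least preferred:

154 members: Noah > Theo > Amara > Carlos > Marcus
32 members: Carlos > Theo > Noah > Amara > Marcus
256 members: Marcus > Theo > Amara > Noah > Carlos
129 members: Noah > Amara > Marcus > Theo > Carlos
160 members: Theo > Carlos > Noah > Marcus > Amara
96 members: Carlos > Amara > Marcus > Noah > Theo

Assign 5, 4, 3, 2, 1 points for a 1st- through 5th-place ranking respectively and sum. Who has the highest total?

Theo: 154·4 + 32·4 + 256·4 + 129·2 + 160·5 + 96·1 = 2922
Amara: 154·3 + 32·2 + 256·3 + 129·4 + 160·1 + 96·4 = 2354
Carlos: 154·2 + 32·5 + 256·1 + 129·1 + 160·4 + 96·5 = 1973
Marcus: 154·1 + 32·1 + 256·5 + 129·3 + 160·2 + 96·3 = 2461
Noah: 154·5 + 32·3 + 256·2 + 129·5 + 160·3 + 96·2 = 2695
Theo has the highest Borda score (2922).

Theo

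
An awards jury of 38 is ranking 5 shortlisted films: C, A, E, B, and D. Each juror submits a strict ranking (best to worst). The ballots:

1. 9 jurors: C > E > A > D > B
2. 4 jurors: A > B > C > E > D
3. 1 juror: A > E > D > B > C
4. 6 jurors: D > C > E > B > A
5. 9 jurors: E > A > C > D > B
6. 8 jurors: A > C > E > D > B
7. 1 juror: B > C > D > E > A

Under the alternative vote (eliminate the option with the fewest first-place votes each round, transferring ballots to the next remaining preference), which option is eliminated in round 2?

Round 1: C 9, A 13, E 9, B 1, D 6. Eliminate B.
Round 2: C 10, A 13, E 9, D 6. Eliminate D.

D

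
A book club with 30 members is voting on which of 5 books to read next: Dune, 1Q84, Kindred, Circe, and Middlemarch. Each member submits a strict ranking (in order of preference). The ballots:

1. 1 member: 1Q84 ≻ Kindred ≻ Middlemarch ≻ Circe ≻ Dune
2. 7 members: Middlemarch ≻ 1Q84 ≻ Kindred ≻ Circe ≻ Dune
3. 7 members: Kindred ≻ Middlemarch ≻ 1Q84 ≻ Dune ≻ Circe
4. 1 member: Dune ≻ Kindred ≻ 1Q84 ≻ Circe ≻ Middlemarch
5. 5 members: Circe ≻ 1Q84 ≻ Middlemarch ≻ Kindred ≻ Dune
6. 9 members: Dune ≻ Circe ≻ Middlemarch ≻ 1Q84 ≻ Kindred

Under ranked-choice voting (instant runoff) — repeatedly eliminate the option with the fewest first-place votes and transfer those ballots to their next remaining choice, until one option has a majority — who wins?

Round 1: Dune 10, 1Q84 1, Kindred 7, Circe 5, Middlemarch 7. Eliminate 1Q84.
Round 2: Dune 10, Kindred 8, Circe 5, Middlemarch 7. Eliminate Circe.
Round 3: Dune 10, Kindred 8, Middlemarch 12. Eliminate Kindred.
Round 4: Dune 10, Middlemarch 20. Middlemarch has a majority.

Middlemarch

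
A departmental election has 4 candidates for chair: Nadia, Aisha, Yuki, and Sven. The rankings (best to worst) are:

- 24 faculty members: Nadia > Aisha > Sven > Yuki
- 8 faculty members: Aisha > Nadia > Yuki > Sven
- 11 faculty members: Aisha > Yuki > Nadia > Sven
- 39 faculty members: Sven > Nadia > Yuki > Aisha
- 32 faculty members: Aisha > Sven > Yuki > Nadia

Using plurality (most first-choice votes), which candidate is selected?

First-place votes: Nadia 24, Aisha 51, Yuki 0, Sven 39.
Aisha has the most first-place votes.

Aisha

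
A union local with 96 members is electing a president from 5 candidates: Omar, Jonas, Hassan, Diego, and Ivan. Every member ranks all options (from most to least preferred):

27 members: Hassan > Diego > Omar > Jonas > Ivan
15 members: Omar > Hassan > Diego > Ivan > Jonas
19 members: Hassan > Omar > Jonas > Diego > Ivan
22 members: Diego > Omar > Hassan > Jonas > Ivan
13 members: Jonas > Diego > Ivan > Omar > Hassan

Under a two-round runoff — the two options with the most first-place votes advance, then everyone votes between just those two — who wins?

Hassan

Round 1 first-place votes: Omar 15, Jonas 13, Hassan 46, Diego 22, Ivan 0.
Hassan and Diego advance.
Runoff: Hassan is preferred to Diego by 61 voters; Diego by 35.
Hassan wins the runoff.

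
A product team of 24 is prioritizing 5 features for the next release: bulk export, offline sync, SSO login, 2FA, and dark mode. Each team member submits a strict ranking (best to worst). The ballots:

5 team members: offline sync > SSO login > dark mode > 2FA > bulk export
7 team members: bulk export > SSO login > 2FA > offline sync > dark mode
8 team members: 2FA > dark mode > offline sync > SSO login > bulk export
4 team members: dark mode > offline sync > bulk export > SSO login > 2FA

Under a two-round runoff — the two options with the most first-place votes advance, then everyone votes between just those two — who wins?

Round 1 first-place votes: bulk export 7, offline sync 5, SSO login 0, 2FA 8, dark mode 4.
2FA and bulk export advance.
Runoff: 2FA is preferred to bulk export by 13 voters; bulk export by 11.
2FA wins the runoff.

2FA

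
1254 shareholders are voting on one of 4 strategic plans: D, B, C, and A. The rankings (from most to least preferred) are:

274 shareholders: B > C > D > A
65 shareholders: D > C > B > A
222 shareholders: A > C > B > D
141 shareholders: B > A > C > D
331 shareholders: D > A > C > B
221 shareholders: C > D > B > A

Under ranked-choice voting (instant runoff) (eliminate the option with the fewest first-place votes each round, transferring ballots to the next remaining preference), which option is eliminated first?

Round 1: D 396, B 415, C 221, A 222. Eliminate C.

C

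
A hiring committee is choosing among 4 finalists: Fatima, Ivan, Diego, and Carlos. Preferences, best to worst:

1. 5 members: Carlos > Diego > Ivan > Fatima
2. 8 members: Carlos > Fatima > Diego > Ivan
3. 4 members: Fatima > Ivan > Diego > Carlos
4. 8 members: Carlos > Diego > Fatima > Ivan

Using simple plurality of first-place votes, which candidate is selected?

Carlos

First-place votes: Fatima 4, Ivan 0, Diego 0, Carlos 21.
Carlos has the most first-place votes.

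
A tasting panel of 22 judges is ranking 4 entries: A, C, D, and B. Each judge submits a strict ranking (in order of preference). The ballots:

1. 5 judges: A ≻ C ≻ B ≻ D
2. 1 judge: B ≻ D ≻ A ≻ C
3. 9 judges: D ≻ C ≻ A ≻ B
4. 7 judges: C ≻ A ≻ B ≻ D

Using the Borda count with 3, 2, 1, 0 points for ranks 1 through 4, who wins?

C

A: 5·3 + 1·1 + 9·1 + 7·2 = 39
C: 5·2 + 1·0 + 9·2 + 7·3 = 49
D: 5·0 + 1·2 + 9·3 + 7·0 = 29
B: 5·1 + 1·3 + 9·0 + 7·1 = 15
C has the highest Borda score (49).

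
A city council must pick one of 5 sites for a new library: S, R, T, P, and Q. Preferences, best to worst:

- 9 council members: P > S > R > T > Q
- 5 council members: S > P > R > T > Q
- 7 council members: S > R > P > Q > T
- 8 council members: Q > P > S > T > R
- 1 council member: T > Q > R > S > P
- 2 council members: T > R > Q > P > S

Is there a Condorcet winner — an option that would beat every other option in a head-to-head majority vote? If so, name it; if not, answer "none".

P

P vs S: 19–13 for P.
P vs R: 22–10 for P.
P vs T: 29–3 for P.
P vs Q: 21–11 for P.
P beats every other option head-to-head.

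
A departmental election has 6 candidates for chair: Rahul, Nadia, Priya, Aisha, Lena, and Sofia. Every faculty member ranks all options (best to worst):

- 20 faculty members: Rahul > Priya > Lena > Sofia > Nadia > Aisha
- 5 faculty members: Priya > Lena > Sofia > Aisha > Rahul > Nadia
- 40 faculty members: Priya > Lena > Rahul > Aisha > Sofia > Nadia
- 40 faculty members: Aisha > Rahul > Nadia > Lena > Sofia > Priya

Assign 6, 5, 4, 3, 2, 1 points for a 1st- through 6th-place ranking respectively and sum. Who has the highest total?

Rahul: 20·6 + 5·2 + 40·4 + 40·5 = 490
Nadia: 20·2 + 5·1 + 40·1 + 40·4 = 245
Priya: 20·5 + 5·6 + 40·6 + 40·1 = 410
Aisha: 20·1 + 5·3 + 40·3 + 40·6 = 395
Lena: 20·4 + 5·5 + 40·5 + 40·3 = 425
Sofia: 20·3 + 5·4 + 40·2 + 40·2 = 240
Rahul has the highest Borda score (490).

Rahul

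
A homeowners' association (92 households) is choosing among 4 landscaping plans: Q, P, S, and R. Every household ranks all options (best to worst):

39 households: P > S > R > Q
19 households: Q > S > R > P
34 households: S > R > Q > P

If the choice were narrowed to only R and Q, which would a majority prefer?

R

Voters preferring R to Q: 73; preferring Q to R: 19.
R wins the head-to-head.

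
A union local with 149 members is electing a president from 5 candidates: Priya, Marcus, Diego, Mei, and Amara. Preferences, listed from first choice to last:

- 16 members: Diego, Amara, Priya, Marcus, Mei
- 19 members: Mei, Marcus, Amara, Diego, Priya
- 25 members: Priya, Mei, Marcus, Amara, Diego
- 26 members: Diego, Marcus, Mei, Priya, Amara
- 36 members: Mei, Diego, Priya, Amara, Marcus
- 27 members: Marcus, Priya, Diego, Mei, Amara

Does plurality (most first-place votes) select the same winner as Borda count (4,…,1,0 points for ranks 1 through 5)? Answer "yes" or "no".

Plurality — first-place votes: Priya 25, Marcus 27, Diego 42, Mei 55, Amara 0. Winner: Mei.
Borda — scores: Priya 311, Marcus 309, Diego 349, Mei 374, Amara 147. Winner: Mei.
The two methods agree.

yes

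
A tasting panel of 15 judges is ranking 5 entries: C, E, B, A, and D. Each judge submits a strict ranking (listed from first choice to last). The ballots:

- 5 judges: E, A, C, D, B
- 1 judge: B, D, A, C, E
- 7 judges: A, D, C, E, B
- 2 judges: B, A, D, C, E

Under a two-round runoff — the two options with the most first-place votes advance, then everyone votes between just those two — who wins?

Round 1 first-place votes: C 0, E 5, B 3, A 7, D 0.
A and E advance.
Runoff: A is preferred to E by 10 voters; E by 5.
A wins the runoff.

A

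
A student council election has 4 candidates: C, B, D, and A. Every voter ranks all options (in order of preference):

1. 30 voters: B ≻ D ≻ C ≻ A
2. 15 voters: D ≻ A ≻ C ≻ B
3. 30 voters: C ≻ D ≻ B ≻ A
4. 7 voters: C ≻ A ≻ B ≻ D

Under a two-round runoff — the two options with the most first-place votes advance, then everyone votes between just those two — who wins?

C

Round 1 first-place votes: C 37, B 30, D 15, A 0.
C and B advance.
Runoff: C is preferred to B by 52 voters; B by 30.
C wins the runoff.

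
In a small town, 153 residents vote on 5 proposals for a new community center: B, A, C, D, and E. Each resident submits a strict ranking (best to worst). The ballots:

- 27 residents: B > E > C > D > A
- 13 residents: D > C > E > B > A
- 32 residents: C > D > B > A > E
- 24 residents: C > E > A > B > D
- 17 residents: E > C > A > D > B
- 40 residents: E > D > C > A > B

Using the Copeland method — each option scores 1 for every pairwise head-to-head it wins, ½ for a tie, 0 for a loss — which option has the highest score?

B: loses to A, C, D, and E → score 0.
A: beats B; loses to C, D, and E → score 1.
C: beats B, A, and D; loses to E → score 3.
D: beats B and A; loses to C and E → score 2.
E: beats B, A, C, and D → score 4.
E has the best pairwise record.

E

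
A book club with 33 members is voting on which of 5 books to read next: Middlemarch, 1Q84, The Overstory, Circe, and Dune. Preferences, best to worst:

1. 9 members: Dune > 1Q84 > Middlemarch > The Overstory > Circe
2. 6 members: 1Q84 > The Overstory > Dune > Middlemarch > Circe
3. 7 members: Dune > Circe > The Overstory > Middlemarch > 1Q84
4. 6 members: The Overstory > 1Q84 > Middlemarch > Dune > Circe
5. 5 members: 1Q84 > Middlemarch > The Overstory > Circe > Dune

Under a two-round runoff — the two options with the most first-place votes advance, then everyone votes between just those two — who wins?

Round 1 first-place votes: Middlemarch 0, 1Q84 11, The Overstory 6, Circe 0, Dune 16.
Dune and 1Q84 advance.
Runoff: Dune is preferred to 1Q84 by 16 voters; 1Q84 by 17.
1Q84 wins the runoff.

1Q84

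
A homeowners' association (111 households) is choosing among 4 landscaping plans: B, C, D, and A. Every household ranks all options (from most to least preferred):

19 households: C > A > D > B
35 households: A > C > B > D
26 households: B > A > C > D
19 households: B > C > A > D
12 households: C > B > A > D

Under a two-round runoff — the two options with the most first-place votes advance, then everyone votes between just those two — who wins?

B

Round 1 first-place votes: B 45, C 31, D 0, A 35.
B and A advance.
Runoff: B is preferred to A by 57 voters; A by 54.
B wins the runoff.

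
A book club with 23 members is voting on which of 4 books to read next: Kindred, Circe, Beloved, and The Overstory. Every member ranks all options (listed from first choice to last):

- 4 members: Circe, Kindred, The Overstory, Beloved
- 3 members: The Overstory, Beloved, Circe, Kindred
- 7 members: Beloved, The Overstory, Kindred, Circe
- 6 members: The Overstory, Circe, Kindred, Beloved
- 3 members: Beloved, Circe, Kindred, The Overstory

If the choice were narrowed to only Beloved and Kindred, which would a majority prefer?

Voters preferring Beloved to Kindred: 13; preferring Kindred to Beloved: 10.
Beloved wins the head-to-head.

Beloved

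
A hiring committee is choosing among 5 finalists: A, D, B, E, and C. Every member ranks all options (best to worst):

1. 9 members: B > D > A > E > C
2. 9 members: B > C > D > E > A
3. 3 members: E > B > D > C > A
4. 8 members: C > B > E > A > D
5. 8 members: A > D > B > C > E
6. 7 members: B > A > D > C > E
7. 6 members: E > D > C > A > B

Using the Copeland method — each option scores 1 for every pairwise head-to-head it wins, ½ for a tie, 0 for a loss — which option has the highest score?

B

A: loses to D, B, E, and C → score 0.
D: beats A, E, and C; loses to B → score 3.
B: beats A, D, E, and C → score 4.
E: beats A; loses to D, B, and C → score 1.
C: beats A and E; loses to D and B → score 2.
B has the best pairwise record.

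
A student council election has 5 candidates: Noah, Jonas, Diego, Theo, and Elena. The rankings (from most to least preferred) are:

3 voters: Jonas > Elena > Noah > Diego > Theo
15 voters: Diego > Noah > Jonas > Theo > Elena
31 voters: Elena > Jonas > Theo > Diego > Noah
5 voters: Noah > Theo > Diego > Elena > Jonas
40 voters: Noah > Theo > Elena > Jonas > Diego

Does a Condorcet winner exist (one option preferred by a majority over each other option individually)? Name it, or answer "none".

Noah vs Jonas: 60–34 for Noah.
Noah vs Diego: 48–46 for Noah.
Noah vs Theo: 63–31 for Noah.
Noah vs Elena: 60–34 for Noah.
Noah beats every other option head-to-head.

Noah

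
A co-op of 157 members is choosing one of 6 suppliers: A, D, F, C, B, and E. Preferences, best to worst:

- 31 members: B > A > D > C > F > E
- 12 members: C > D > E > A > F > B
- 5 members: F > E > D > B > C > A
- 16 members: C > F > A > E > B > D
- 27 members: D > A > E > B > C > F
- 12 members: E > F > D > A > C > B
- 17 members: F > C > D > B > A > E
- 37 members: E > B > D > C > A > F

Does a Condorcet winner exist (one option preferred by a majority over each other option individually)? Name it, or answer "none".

Checking pairwise contests:
D beats A 110–47.
B beats D 84–73.
A beats F 107–50.
D beats C 112–45.
E beats B 109–48.
A beats E 91–66.
Every option loses at least one head-to-head, so there is no Condorcet winner.

none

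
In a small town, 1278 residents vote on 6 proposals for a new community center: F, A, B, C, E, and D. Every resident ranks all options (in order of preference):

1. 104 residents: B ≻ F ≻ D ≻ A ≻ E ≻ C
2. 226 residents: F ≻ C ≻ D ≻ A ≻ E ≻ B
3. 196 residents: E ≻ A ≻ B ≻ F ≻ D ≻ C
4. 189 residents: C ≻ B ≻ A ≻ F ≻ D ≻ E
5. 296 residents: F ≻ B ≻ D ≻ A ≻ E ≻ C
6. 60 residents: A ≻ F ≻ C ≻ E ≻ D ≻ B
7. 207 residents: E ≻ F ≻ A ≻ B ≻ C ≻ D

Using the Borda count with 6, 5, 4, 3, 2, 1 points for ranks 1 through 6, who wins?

F

F: 104·5 + 226·6 + 196·3 + 189·3 + 296·6 + 60·5 + 207·5 = 6142
A: 104·3 + 226·3 + 196·5 + 189·4 + 296·3 + 60·6 + 207·4 = 4802
B: 104·6 + 226·1 + 196·4 + 189·5 + 296·5 + 60·1 + 207·3 = 4740
C: 104·1 + 226·5 + 196·1 + 189·6 + 296·1 + 60·4 + 207·2 = 3514
E: 104·2 + 226·2 + 196·6 + 189·1 + 296·2 + 60·3 + 207·6 = 4039
D: 104·4 + 226·4 + 196·2 + 189·2 + 296·4 + 60·2 + 207·1 = 3601
F has the highest Borda score (6142).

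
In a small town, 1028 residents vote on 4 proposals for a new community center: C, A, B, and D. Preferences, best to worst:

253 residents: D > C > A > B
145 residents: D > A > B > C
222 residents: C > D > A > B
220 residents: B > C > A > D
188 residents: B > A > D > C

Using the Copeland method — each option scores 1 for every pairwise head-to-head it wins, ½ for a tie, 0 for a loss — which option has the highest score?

C: beats A; loses to B and D → score 1.
A: beats B; loses to C and D → score 1.
B: beats C; loses to A and D → score 1.
D: beats C, A, and B → score 3.
D has the best pairwise record.

D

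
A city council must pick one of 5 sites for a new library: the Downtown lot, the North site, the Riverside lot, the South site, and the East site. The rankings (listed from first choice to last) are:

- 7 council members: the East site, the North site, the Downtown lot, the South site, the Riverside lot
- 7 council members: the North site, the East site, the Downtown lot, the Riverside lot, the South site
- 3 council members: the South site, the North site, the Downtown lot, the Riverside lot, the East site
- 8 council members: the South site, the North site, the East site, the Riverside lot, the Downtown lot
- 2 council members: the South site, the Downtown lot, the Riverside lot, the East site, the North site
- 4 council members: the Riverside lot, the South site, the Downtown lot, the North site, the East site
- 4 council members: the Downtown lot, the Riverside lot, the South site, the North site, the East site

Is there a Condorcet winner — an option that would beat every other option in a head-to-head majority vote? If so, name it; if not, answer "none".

none

Checking pairwise contests:
the North site beats the Downtown lot 25–10.
the South site beats the North site 21–14.
the Downtown lot beats the Riverside lot 23–12.
the Downtown lot beats the South site 18–17.
the North site beats the East site 26–9.
Every option loses at least one head-to-head, so there is no Condorcet winner.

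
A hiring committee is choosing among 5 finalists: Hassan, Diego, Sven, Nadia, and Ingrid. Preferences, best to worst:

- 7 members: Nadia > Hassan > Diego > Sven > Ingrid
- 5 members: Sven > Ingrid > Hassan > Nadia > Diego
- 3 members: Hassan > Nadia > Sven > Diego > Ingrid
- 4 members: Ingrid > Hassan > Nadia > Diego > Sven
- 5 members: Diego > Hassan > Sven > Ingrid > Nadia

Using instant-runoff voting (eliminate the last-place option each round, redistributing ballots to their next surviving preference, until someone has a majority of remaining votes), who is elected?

Round 1: Hassan 3, Diego 5, Sven 5, Nadia 7, Ingrid 4. Eliminate Hassan.
Round 2: Diego 5, Sven 5, Nadia 10, Ingrid 4. Eliminate Ingrid.
Round 3: Diego 5, Sven 5, Nadia 14. Nadia has a majority.

Nadia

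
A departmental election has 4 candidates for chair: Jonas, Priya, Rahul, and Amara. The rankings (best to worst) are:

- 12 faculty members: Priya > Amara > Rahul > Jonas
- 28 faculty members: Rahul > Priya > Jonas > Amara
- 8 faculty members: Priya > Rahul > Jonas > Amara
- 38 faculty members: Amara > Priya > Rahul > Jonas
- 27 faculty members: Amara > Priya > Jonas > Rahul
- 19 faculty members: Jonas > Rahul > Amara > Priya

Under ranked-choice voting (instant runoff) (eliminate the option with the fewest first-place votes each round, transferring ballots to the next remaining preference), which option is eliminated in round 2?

Round 1: Jonas 19, Priya 20, Rahul 28, Amara 65. Eliminate Jonas.
Round 2: Priya 20, Rahul 47, Amara 65. Eliminate Priya.

Priya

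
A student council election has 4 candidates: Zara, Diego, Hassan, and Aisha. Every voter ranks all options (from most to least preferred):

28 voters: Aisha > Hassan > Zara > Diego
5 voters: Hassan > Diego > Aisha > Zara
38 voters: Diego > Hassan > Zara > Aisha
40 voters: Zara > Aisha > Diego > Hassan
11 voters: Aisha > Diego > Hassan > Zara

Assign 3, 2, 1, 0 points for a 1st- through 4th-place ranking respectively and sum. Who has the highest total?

Zara: 28·1 + 5·0 + 38·1 + 40·3 + 11·0 = 186
Diego: 28·0 + 5·2 + 38·3 + 40·1 + 11·2 = 186
Hassan: 28·2 + 5·3 + 38·2 + 40·0 + 11·1 = 158
Aisha: 28·3 + 5·1 + 38·0 + 40·2 + 11·3 = 202
Aisha has the highest Borda score (202).

Aisha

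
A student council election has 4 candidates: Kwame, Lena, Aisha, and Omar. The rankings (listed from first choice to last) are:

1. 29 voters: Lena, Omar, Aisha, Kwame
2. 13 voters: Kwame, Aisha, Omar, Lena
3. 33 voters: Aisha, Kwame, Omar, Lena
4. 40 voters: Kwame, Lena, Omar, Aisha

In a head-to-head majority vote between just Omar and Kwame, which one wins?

Voters preferring Omar to Kwame: 29; preferring Kwame to Omar: 86.
Kwame wins the head-to-head.

Kwame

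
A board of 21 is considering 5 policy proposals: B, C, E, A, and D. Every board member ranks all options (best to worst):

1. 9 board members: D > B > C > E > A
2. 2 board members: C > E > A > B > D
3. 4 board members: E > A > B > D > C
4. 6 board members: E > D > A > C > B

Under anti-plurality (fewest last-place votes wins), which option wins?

E

Last-place votes: B 6, C 4, E 0, A 9, D 2.
E is ranked last by the fewest voters, so E wins.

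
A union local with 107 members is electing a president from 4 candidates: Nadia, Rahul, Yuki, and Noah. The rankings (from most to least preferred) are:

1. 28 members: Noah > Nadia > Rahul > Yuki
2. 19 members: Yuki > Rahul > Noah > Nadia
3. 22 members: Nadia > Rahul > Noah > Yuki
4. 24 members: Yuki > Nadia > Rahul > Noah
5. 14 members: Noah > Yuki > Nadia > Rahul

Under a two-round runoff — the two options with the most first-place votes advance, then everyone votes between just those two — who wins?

Round 1 first-place votes: Nadia 22, Rahul 0, Yuki 43, Noah 42.
Yuki and Noah advance.
Runoff: Yuki is preferred to Noah by 43 voters; Noah by 64.
Noah wins the runoff.

Noah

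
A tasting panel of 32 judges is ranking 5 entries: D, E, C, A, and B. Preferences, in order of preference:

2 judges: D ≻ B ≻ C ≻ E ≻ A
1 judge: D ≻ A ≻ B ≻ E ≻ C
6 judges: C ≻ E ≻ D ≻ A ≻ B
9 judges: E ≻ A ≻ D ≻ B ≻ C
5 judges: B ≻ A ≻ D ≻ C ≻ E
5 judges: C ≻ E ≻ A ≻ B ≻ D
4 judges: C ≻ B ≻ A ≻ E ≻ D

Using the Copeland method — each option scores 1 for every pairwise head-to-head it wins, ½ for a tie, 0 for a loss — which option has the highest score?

D: beats C and B; loses to E and A → score 2.
E: beats D, A, and B; loses to C → score 3.
C: beats E and A; loses to D and B → score 2.
A: beats D and B; loses to E and C → score 2.
B: beats C; loses to D, E, and A → score 1.
E has the best pairwise record.

E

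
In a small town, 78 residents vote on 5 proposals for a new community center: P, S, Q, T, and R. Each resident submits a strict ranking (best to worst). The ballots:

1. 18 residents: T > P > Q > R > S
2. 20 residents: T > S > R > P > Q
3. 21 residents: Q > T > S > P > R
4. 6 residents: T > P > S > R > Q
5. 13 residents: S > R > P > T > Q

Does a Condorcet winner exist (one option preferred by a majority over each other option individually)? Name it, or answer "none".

T

T vs P: 65–13 for T.
T vs S: 65–13 for T.
T vs Q: 57–21 for T.
T vs R: 65–13 for T.
T beats every other option head-to-head.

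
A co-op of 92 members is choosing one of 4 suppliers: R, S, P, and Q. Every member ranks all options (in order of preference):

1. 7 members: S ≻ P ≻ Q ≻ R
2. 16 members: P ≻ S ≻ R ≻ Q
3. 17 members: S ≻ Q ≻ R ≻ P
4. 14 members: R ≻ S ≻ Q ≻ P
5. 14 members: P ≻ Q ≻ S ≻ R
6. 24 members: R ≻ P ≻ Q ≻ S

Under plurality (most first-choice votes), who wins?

R

First-place votes: R 38, S 24, P 30, Q 0.
R has the most first-place votes.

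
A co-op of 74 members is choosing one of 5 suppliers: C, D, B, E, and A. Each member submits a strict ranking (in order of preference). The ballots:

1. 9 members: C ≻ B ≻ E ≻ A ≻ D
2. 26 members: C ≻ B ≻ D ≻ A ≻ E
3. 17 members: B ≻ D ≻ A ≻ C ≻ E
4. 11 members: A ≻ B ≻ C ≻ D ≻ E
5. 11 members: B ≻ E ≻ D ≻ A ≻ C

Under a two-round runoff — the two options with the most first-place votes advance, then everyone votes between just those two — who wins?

B

Round 1 first-place votes: C 35, D 0, B 28, E 0, A 11.
C and B advance.
Runoff: C is preferred to B by 35 voters; B by 39.
B wins the runoff.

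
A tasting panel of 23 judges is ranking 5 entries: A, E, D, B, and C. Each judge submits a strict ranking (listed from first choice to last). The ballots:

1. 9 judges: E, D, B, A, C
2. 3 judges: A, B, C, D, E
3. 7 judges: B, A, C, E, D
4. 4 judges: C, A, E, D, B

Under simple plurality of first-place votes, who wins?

E

First-place votes: A 3, E 9, D 0, B 7, C 4.
E has the most first-place votes.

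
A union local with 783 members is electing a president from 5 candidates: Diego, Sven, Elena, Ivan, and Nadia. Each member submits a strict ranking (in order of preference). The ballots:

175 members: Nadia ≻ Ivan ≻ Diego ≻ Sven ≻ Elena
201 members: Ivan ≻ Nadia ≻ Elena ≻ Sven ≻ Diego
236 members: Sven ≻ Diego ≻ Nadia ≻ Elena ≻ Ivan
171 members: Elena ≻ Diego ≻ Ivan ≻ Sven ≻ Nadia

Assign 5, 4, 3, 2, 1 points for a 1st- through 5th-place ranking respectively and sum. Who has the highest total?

Diego: 175·3 + 201·1 + 236·4 + 171·4 = 2354
Sven: 175·2 + 201·2 + 236·5 + 171·2 = 2274
Elena: 175·1 + 201·3 + 236·2 + 171·5 = 2105
Ivan: 175·4 + 201·5 + 236·1 + 171·3 = 2454
Nadia: 175·5 + 201·4 + 236·3 + 171·1 = 2558
Nadia has the highest Borda score (2558).

Nadia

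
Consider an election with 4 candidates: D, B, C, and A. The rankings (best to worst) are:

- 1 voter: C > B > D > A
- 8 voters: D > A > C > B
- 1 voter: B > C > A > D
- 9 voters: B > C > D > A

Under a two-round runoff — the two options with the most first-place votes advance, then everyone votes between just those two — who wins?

Round 1 first-place votes: D 8, B 10, C 1, A 0.
B and D advance.
Runoff: B is preferred to D by 11 voters; D by 8.
B wins the runoff.

B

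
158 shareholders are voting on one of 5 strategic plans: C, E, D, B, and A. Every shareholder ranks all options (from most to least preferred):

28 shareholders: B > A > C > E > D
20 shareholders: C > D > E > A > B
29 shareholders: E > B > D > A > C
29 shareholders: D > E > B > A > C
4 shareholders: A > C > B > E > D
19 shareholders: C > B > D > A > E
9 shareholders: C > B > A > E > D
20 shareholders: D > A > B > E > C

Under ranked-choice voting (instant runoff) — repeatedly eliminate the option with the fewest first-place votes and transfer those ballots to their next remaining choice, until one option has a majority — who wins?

Round 1: C 48, E 29, D 49, B 28, A 4. Eliminate A.
Round 2: C 52, E 29, D 49, B 28. Eliminate B.
Round 3: C 80, E 29, D 49. C has a majority.

C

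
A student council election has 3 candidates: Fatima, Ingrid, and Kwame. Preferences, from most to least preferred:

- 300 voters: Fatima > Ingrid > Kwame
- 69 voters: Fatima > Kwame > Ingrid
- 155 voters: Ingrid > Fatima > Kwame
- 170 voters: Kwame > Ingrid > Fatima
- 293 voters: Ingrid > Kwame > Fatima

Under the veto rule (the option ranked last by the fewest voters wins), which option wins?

Last-place votes: Fatima 463, Ingrid 69, Kwame 455.
Ingrid is ranked last by the fewest voters, so Ingrid wins.

Ingrid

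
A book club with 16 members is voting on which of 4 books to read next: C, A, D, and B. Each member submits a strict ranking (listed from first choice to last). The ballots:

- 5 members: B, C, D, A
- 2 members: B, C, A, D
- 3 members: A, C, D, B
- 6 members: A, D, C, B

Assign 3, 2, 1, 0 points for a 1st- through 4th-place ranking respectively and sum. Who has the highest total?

A

C: 5·2 + 2·2 + 3·2 + 6·1 = 26
A: 5·0 + 2·1 + 3·3 + 6·3 = 29
D: 5·1 + 2·0 + 3·1 + 6·2 = 20
B: 5·3 + 2·3 + 3·0 + 6·0 = 21
A has the highest Borda score (29).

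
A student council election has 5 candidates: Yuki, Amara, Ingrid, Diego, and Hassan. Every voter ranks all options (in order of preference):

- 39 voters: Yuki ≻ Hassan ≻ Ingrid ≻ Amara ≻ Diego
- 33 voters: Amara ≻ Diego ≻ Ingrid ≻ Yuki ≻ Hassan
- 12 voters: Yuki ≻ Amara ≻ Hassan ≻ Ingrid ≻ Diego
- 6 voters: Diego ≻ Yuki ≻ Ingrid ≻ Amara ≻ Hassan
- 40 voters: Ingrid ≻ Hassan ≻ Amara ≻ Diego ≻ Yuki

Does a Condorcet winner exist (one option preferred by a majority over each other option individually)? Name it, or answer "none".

Ingrid vs Yuki: 73–57 for Ingrid.
Ingrid vs Amara: 85–45 for Ingrid.
Ingrid vs Diego: 91–39 for Ingrid.
Ingrid vs Hassan: 79–51 for Ingrid.
Ingrid beats every other option head-to-head.

Ingrid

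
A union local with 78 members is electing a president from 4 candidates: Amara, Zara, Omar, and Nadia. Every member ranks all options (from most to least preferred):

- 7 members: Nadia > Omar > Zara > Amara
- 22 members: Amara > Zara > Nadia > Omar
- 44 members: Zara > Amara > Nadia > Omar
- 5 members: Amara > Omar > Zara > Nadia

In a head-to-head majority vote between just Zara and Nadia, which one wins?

Voters preferring Zara to Nadia: 71; preferring Nadia to Zara: 7.
Zara wins the head-to-head.

Zara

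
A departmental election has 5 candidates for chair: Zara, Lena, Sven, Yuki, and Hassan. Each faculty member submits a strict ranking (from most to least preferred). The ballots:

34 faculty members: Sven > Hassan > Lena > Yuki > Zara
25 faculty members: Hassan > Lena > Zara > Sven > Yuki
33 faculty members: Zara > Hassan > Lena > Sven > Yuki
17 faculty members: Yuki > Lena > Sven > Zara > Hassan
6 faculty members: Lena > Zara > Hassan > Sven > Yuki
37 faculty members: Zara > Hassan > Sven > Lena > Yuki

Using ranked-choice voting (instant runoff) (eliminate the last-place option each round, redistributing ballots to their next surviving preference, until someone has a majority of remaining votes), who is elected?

Zara

Round 1: Zara 70, Lena 6, Sven 34, Yuki 17, Hassan 25. Eliminate Lena.
Round 2: Zara 76, Sven 34, Yuki 17, Hassan 25. Eliminate Yuki.
Round 3: Zara 76, Sven 51, Hassan 25. Eliminate Hassan.
Round 4: Zara 101, Sven 51. Zara has a majority.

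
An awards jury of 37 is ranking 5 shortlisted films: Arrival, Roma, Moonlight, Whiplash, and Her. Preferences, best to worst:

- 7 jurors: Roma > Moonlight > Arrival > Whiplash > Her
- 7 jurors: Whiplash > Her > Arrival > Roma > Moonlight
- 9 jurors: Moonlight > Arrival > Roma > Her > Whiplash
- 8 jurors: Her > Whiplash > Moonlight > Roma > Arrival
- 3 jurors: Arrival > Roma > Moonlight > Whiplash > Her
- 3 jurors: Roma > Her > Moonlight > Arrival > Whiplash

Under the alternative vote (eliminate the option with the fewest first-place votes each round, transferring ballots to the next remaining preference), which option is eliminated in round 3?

Round 1: Arrival 3, Roma 10, Moonlight 9, Whiplash 7, Her 8. Eliminate Arrival.
Round 2: Roma 13, Moonlight 9, Whiplash 7, Her 8. Eliminate Whiplash.
Round 3: Roma 13, Moonlight 9, Her 15. Eliminate Moonlight.

Moonlight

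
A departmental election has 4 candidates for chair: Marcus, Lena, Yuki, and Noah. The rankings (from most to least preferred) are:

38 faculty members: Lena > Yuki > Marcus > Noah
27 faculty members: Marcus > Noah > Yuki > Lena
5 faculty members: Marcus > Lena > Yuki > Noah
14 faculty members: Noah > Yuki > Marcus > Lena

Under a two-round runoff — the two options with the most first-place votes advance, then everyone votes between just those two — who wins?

Round 1 first-place votes: Marcus 32, Lena 38, Yuki 0, Noah 14.
Lena and Marcus advance.
Runoff: Lena is preferred to Marcus by 38 voters; Marcus by 46.
Marcus wins the runoff.

Marcus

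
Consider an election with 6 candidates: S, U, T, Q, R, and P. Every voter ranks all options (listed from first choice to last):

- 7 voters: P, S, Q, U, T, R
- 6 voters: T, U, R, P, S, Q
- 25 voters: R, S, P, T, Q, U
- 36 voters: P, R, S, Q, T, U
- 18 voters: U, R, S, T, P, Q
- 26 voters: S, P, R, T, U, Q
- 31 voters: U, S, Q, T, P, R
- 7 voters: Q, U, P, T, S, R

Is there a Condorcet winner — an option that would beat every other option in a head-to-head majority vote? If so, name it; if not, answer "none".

none

Checking pairwise contests:
R beats S 85–71.
S beats U 94–62.
S beats T 143–13.
S beats Q 149–7.
P beats R 107–49.
S beats P 100–56.
Every option loses at least one head-to-head, so there is no Condorcet winner.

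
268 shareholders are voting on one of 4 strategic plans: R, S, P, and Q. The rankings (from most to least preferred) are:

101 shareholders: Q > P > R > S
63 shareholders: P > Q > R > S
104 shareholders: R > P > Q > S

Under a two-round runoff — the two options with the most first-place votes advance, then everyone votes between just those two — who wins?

Q

Round 1 first-place votes: R 104, S 0, P 63, Q 101.
R and Q advance.
Runoff: R is preferred to Q by 104 voters; Q by 164.
Q wins the runoff.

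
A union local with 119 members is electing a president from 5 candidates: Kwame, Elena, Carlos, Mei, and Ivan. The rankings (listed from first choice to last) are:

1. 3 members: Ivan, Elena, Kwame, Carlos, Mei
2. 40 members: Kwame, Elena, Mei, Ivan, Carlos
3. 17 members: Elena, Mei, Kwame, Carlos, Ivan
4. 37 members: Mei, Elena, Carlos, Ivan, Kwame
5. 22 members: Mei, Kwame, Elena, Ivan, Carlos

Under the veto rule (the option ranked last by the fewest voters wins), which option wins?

Elena

Last-place votes: Kwame 37, Elena 0, Carlos 62, Mei 3, Ivan 17.
Elena is ranked last by the fewest voters, so Elena wins.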